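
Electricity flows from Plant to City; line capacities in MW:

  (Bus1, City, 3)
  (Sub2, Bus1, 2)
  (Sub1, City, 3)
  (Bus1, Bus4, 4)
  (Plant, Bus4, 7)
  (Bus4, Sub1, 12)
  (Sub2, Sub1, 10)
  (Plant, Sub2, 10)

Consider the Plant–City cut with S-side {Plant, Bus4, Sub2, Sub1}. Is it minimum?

Given cut capacity: 2 + 3 = 5.
Augment Plant→Bus4→Sub1→City: bottleneck 3, flow now 3.
Augment Plant→Sub2→Bus1→City: bottleneck 2, flow now 5.
No augmenting path remains; maximum flow = 5.
Cut capacity 5 equals the max flow, so it is a minimum cut.

Yes — it is a minimum cut (capacity 5).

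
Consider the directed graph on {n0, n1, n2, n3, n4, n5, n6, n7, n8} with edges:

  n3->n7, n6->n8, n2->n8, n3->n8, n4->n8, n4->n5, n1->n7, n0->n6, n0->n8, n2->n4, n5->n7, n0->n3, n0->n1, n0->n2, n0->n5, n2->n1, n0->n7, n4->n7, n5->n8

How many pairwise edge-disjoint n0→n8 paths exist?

5

Assign every edge capacity 1; by Menger, the answer equals the max flow.
Path n0→n8 (+1); total 1.
Path n0→n2→n8 (+1); total 2.
Path n0→n3→n8 (+1); total 3.
Path n0→n5→n8 (+1); total 4.
Path n0→n6→n8 (+1); total 5.
No residual n0→n8 path; max flow = 5.
Certifying cut of size 5: {n0→n2, n0→n3, n0→n5, n0→n6, n0→n8}.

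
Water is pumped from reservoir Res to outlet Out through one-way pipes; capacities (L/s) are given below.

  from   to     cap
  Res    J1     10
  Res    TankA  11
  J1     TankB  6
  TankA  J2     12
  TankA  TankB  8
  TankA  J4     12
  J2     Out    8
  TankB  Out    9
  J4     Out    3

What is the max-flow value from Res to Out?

17

Augment Res→J1→TankB→Out: bottleneck 6, flow now 6.
Augment Res→TankA→J2→Out: bottleneck 8, flow now 14.
Augment Res→TankA→TankB→Out: bottleneck 3, flow now 17.
No augmenting path remains; maximum flow = 17.
In the residual graph, reachable from Res: {Res, J1}.
Min-cut edges: Res→TankA (11), J1→TankB (6); capacity 11 + 6 = 17.
This cut is saturated, so no flow can exceed 17.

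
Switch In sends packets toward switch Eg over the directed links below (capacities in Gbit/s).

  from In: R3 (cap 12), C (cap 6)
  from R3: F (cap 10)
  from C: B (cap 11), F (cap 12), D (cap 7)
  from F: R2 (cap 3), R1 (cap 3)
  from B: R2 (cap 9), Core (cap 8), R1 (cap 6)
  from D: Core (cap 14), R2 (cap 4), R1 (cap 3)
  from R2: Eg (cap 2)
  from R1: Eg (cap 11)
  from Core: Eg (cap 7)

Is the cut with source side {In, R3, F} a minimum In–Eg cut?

No — its capacity is 12, but the minimum cut has capacity 11.

Given cut capacity: 6 + 3 + 3 = 12.
Augment In→R3→F→R2→Eg: bottleneck 2, flow now 2.
Augment In→R3→F→R1→Eg: bottleneck 3, flow now 5.
Augment In→C→B→R1→Eg: bottleneck 6, flow now 11.
No augmenting path remains; maximum flow = 11.
In the residual graph, reachable from In: {In, R3, F, R2}.
Min-cut edges: In→C (6), F→R1 (3), R2→Eg (2); capacity 6 + 3 + 2 = 11.
Cut capacity 12 exceeds the max flow 11, so it is not minimum.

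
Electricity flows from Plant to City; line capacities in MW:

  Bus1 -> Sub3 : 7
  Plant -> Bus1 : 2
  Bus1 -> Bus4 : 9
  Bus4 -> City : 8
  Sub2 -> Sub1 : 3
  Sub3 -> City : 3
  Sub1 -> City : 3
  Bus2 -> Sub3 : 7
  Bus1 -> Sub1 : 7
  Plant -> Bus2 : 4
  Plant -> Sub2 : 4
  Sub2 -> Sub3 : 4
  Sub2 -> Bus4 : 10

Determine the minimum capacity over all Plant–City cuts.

9

Augment Plant→Bus1→Sub1→City: bottleneck 2, flow now 2.
Augment Plant→Sub2→Sub1→City: bottleneck 1, flow now 3.
Augment Plant→Sub2→Sub3→City: bottleneck 3, flow now 6.
Augment Plant→Bus2→Sub3→Sub2→Bus4→City: bottleneck 3, flow now 9. (uses reverse residual edge)
No augmenting path remains; maximum flow = 9.
By max-flow min-cut, the minimum cut capacity equals the max flow.
In the residual graph, reachable from Plant: {Plant, Bus2, Sub3}.
Min-cut edges: Plant→Bus1 (2), Plant→Sub2 (4), Sub3→City (3); capacity 2 + 4 + 3 = 9.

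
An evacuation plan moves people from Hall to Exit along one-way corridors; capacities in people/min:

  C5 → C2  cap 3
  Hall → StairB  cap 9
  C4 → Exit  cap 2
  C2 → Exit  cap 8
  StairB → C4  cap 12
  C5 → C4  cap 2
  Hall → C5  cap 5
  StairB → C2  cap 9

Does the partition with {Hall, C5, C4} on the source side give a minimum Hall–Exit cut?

No — its capacity is 14, but the minimum cut has capacity 10.

Given cut capacity: 9 + 3 + 2 = 14.
Augment Hall→StairB→C2→Exit: bottleneck 8, flow now 8.
Augment Hall→StairB→C4→Exit: bottleneck 1, flow now 9.
Augment Hall→C5→C4→Exit: bottleneck 1, flow now 10.
No augmenting path remains; maximum flow = 10.
In the residual graph, reachable from Hall: {Hall, StairB, C5, C2, C4}.
Min-cut edges: C2→Exit (8), C4→Exit (2); capacity 8 + 2 = 10.
Cut capacity 14 exceeds the max flow 10, so it is not minimum.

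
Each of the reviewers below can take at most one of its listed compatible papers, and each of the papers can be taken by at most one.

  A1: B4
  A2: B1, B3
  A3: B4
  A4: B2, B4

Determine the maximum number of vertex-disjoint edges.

3

Unit-capacity flow: source→left, listed edges, right→sink; max matching = max flow.
Augmenting path A1→B4 (+1); matched 1.
Augmenting path A2→B1 (+1); matched 2.
Augmenting path A4→B2 (+1); matched 3.
No augmenting path remains; maximum matching = 3.
König certificate: {A2, A4, B4} is a vertex cover of size 3 (every listed pair touches it), so no matching can be larger.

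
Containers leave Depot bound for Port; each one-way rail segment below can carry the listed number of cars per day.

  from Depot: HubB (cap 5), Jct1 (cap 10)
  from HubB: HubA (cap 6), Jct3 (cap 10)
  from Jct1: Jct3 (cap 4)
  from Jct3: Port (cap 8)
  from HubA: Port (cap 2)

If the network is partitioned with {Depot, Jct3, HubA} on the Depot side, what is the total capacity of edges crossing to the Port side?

Edges leaving {Depot, Jct3, HubA}: Depot→HubB (5), Depot→Jct1 (10), Jct3→Port (8), HubA→Port (2).
Cut capacity = 5 + 10 + 8 + 2 = 25.

25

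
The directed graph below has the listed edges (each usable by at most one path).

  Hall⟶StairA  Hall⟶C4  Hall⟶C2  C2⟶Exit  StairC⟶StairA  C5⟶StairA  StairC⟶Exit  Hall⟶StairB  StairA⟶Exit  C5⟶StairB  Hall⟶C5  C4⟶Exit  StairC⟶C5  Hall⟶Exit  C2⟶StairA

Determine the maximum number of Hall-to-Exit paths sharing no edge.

4

Assign every edge capacity 1; by Menger, the answer equals the max flow.
Path Hall→Exit (+1); total 1.
Path Hall→C2→Exit (+1); total 2.
Path Hall→C4→Exit (+1); total 3.
Path Hall→StairA→Exit (+1); total 4.
No residual Hall→Exit path; max flow = 4.
Certifying cut of size 4: {Hall→C2, Hall→C4, Hall→Exit, StairA→Exit}.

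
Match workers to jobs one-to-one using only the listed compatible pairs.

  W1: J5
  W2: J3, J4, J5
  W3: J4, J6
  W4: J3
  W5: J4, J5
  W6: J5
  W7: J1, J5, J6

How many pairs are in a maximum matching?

5

Unit-capacity flow: source→left, listed edges, right→sink; max matching = max flow.
Augmenting path W1→J5 (+1); matched 1.
Augmenting path W2→J3 (+1); matched 2.
Augmenting path W3→J4 (+1); matched 3.
Augmenting path W7→J1 (+1); matched 4.
Augmenting path W5→J4→W3→J6 (+1); matched 5.
No augmenting path remains; maximum matching = 5.
König certificate: {W3, W7, J3, J4, J5} is a vertex cover of size 5 (every listed pair touches it), so no matching can be larger.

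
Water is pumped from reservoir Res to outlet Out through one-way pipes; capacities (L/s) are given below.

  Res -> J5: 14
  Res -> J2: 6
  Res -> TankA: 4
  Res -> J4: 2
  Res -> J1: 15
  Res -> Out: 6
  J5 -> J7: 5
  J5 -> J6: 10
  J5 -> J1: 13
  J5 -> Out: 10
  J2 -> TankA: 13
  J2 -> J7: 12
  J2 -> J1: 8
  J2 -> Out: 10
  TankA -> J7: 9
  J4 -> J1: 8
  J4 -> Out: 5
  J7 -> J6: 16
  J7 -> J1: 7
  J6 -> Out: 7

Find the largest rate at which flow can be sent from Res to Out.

Augment Res→Out: bottleneck 6, flow now 6.
Augment Res→J5→Out: bottleneck 10, flow now 16.
Augment Res→J2→Out: bottleneck 6, flow now 22.
Augment Res→J4→Out: bottleneck 2, flow now 24.
Augment Res→J5→J6→Out: bottleneck 4, flow now 28.
Augment Res→TankA→J7→J6→Out: bottleneck 3, flow now 31.
No augmenting path remains; maximum flow = 31.
In the residual graph, reachable from Res: {Res, J5, TankA, J7, J6, J1}.
Min-cut edges: Res→J2 (6), Res→J4 (2), Res→Out (6), J5→Out (10), J6→Out (7); capacity 6 + 2 + 6 + 10 + 7 = 31.
This cut is saturated, so no flow can exceed 31.

31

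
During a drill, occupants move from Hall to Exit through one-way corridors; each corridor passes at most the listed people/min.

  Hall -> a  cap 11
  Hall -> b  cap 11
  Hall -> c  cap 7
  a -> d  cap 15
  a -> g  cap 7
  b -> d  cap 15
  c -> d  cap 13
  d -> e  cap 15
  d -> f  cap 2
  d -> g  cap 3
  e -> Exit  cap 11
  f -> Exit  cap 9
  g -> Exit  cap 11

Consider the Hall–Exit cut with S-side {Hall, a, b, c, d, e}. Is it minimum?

Yes — it is a minimum cut (capacity 23).

Given cut capacity: 7 + 2 + 3 + 11 = 23.
Augment Hall→a→g→Exit: bottleneck 7, flow now 7.
Augment Hall→a→d→e→Exit: bottleneck 4, flow now 11.
Augment Hall→b→d→e→Exit: bottleneck 7, flow now 18.
Augment Hall→b→d→f→Exit: bottleneck 2, flow now 20.
Augment Hall→b→d→g→Exit: bottleneck 2, flow now 22.
Augment Hall→c→d→g→Exit: bottleneck 1, flow now 23.
No augmenting path remains; maximum flow = 23.
Cut capacity 23 equals the max flow, so it is a minimum cut.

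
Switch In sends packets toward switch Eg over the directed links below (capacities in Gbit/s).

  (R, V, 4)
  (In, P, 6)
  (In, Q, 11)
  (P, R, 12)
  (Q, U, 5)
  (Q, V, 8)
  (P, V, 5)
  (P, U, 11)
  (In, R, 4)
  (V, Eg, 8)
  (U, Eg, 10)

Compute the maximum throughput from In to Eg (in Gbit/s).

18

Augment In→P→U→Eg: bottleneck 6, flow now 6.
Augment In→Q→U→Eg: bottleneck 4, flow now 10.
Augment In→Q→V→Eg: bottleneck 7, flow now 17.
Augment In→R→V→Eg: bottleneck 1, flow now 18.
No augmenting path remains; maximum flow = 18.
In the residual graph, reachable from In: {In, P, Q, R, U, V}.
Min-cut edges: U→Eg (10), V→Eg (8); capacity 10 + 8 = 18.
This cut is saturated, so no flow can exceed 18.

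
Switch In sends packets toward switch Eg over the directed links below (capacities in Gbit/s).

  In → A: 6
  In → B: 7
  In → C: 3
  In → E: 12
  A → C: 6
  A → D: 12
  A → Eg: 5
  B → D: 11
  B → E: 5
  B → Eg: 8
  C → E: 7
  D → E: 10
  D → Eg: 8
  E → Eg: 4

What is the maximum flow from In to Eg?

17

Augment In→A→Eg: bottleneck 5, flow now 5.
Augment In→B→Eg: bottleneck 7, flow now 12.
Augment In→E→Eg: bottleneck 4, flow now 16.
Augment In→A→D→Eg: bottleneck 1, flow now 17.
No augmenting path remains; maximum flow = 17.
In the residual graph, reachable from In: {In, C, E}.
Min-cut edges: In→A (6), In→B (7), E→Eg (4); capacity 6 + 7 + 4 = 17.
This cut is saturated, so no flow can exceed 17.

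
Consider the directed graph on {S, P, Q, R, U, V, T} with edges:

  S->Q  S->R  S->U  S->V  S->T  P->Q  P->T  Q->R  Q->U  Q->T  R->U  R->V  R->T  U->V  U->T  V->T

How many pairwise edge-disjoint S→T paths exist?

Assign every edge capacity 1; by Menger, the answer equals the max flow.
Path S→T (+1); total 1.
Path S→Q→T (+1); total 2.
Path S→R→T (+1); total 3.
Path S→U→T (+1); total 4.
Path S→V→T (+1); total 5.
No residual S→T path; max flow = 5.
Certifying cut of size 5: {S→Q, S→R, S→T, S→U, S→V}.

5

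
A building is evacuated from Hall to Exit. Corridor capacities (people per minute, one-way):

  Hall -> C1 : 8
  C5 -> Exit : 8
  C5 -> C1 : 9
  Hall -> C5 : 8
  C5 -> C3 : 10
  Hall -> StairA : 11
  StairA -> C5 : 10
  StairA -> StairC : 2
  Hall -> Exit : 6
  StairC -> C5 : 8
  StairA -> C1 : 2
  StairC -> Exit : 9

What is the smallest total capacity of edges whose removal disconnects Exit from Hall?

16

Augment Hall→Exit: bottleneck 6, flow now 6.
Augment Hall→C5→Exit: bottleneck 8, flow now 14.
Augment Hall→StairA→StairC→Exit: bottleneck 2, flow now 16.
No augmenting path remains; maximum flow = 16.
By max-flow min-cut, the minimum cut capacity equals the max flow.
In the residual graph, reachable from Hall: {Hall, StairA, C5, C3, C1}.
Min-cut edges: Hall→Exit (6), StairA→StairC (2), C5→Exit (8); capacity 6 + 2 + 8 = 16.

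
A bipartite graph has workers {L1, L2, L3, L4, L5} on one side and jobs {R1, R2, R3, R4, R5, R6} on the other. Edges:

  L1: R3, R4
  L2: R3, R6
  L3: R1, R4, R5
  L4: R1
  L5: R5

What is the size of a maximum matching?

Unit-capacity flow: source→left, listed edges, right→sink; max matching = max flow.
Augmenting path L1→R3 (+1); matched 1.
Augmenting path L2→R6 (+1); matched 2.
Augmenting path L3→R1 (+1); matched 3.
Augmenting path L5→R5 (+1); matched 4.
Augmenting path L4→R1→L3→R4 (+1); matched 5.
No augmenting path remains; maximum matching = 5.
König certificate: {L1, L2, L3, L4, L5} is a vertex cover of size 5 (every listed pair touches it), so no matching can be larger.

5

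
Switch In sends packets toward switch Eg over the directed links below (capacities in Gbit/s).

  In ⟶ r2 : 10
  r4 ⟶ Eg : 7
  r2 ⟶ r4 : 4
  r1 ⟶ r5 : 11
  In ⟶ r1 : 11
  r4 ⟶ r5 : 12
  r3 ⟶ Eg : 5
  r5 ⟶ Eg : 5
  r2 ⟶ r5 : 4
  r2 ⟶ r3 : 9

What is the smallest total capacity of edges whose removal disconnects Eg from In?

14

Augment In→r1→r5→Eg: bottleneck 5, flow now 5.
Augment In→r2→r3→Eg: bottleneck 5, flow now 10.
Augment In→r2→r4→Eg: bottleneck 4, flow now 14.
No augmenting path remains; maximum flow = 14.
By max-flow min-cut, the minimum cut capacity equals the max flow.
In the residual graph, reachable from In: {In, r1, r2, r3, r5}.
Min-cut edges: r2→r4 (4), r3→Eg (5), r5→Eg (5); capacity 4 + 5 + 5 = 14.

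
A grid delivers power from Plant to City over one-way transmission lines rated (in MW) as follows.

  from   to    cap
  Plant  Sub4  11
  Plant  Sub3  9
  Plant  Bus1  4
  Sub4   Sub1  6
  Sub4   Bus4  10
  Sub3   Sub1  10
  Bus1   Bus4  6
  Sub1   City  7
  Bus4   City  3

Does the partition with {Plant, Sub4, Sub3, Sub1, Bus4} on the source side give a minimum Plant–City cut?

Given cut capacity: 4 + 7 + 3 = 14.
Augment Plant→Sub4→Sub1→City: bottleneck 6, flow now 6.
Augment Plant→Sub4→Bus4→City: bottleneck 3, flow now 9.
Augment Plant→Sub3→Sub1→City: bottleneck 1, flow now 10.
No augmenting path remains; maximum flow = 10.
In the residual graph, reachable from Plant: {Plant, Sub4, Sub3, Bus1, Sub1, Bus4}.
Min-cut edges: Sub1→City (7), Bus4→City (3); capacity 7 + 3 = 10.
Cut capacity 14 exceeds the max flow 10, so it is not minimum.

No — its capacity is 14, but the minimum cut has capacity 10.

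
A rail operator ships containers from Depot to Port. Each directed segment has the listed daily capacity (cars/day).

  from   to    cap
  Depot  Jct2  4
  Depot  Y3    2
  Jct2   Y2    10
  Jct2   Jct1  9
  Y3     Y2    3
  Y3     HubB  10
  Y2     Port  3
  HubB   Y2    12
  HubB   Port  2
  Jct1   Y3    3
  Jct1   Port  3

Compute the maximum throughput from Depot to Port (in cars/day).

6

Augment Depot→Jct2→Y2→Port: bottleneck 3, flow now 3.
Augment Depot→Jct2→Jct1→Port: bottleneck 1, flow now 4.
Augment Depot→Y3→HubB→Port: bottleneck 2, flow now 6.
No augmenting path remains; maximum flow = 6.
In the residual graph, reachable from Depot: {Depot}.
Min-cut edges: Depot→Jct2 (4), Depot→Y3 (2); capacity 4 + 2 = 6.
This cut is saturated, so no flow can exceed 6.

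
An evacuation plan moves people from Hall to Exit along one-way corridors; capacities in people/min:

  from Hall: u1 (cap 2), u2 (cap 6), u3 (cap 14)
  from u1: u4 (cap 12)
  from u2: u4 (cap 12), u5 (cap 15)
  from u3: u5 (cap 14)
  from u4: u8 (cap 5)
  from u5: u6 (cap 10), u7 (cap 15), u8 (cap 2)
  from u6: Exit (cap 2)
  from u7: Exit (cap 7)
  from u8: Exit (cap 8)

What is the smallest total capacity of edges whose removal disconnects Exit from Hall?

Augment Hall→u1→u4→u8→Exit: bottleneck 2, flow now 2.
Augment Hall→u2→u4→u8→Exit: bottleneck 3, flow now 5.
Augment Hall→u2→u5→u6→Exit: bottleneck 2, flow now 7.
Augment Hall→u2→u5→u7→Exit: bottleneck 1, flow now 8.
Augment Hall→u3→u5→u7→Exit: bottleneck 6, flow now 14.
Augment Hall→u3→u5→u8→Exit: bottleneck 2, flow now 16.
No augmenting path remains; maximum flow = 16.
By max-flow min-cut, the minimum cut capacity equals the max flow.
In the residual graph, reachable from Hall: {Hall, u1, u2, u3, u4, u5, u6, u7}.
Min-cut edges: u4→u8 (5), u5→u8 (2), u6→Exit (2), u7→Exit (7); capacity 5 + 2 + 2 + 7 = 16.

16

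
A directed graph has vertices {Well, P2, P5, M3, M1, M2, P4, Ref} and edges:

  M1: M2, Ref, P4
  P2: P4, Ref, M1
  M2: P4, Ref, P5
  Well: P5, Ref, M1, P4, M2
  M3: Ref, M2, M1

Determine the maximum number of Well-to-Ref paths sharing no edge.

3

Assign every edge capacity 1; by Menger, the answer equals the max flow.
Path Well→Ref (+1); total 1.
Path Well→M1→Ref (+1); total 2.
Path Well→M2→Ref (+1); total 3.
No residual Well→Ref path; max flow = 3.
Certifying cut of size 3: {Well→M1, Well→M2, Well→Ref}.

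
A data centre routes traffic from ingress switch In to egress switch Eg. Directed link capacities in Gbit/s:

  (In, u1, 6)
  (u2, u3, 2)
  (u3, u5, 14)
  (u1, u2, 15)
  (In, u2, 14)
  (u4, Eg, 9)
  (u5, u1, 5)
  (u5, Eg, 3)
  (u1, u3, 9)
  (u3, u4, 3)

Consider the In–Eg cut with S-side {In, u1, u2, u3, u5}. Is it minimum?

Yes — it is a minimum cut (capacity 6).

Given cut capacity: 3 + 3 = 6.
Augment In→u1→u3→u4→Eg: bottleneck 3, flow now 3.
Augment In→u1→u3→u5→Eg: bottleneck 3, flow now 6.
No augmenting path remains; maximum flow = 6.
Cut capacity 6 equals the max flow, so it is a minimum cut.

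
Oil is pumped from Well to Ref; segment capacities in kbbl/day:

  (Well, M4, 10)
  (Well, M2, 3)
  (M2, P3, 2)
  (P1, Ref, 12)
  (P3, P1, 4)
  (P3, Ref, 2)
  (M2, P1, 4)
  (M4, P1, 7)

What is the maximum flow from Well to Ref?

Augment Well→M4→P1→Ref: bottleneck 7, flow now 7.
Augment Well→M2→P1→Ref: bottleneck 3, flow now 10.
No augmenting path remains; maximum flow = 10.
In the residual graph, reachable from Well: {Well, M4}.
Min-cut edges: Well→M2 (3), M4→P1 (7); capacity 3 + 7 = 10.
This cut is saturated, so no flow can exceed 10.

10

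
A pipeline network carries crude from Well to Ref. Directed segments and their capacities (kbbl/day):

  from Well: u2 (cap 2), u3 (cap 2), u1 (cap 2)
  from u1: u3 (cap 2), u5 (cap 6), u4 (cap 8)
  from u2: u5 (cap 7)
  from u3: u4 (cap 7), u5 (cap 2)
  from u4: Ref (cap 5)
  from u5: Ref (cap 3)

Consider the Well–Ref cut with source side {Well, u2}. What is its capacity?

Edges leaving {Well, u2}: Well→u1 (2), Well→u3 (2), u2→u5 (7).
Cut capacity = 2 + 2 + 7 = 11.

11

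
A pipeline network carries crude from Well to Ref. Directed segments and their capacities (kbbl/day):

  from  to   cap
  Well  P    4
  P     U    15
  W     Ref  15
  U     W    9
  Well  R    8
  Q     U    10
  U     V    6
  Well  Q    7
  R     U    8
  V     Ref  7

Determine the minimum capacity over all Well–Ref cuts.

Augment Well→P→U→V→Ref: bottleneck 4, flow now 4.
Augment Well→Q→U→V→Ref: bottleneck 2, flow now 6.
Augment Well→Q→U→W→Ref: bottleneck 5, flow now 11.
Augment Well→R→U→W→Ref: bottleneck 4, flow now 15.
No augmenting path remains; maximum flow = 15.
By max-flow min-cut, the minimum cut capacity equals the max flow.
In the residual graph, reachable from Well: {Well, P, Q, R, U}.
Min-cut edges: U→V (6), U→W (9); capacity 6 + 9 = 15.

15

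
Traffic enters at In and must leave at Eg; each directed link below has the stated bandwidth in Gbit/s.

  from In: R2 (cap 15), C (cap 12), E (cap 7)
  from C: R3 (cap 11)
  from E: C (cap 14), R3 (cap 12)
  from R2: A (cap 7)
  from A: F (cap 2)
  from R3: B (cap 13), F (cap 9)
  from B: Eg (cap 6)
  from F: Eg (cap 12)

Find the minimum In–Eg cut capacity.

Augment In→C→R3→B→Eg: bottleneck 6, flow now 6.
Augment In→C→R3→F→Eg: bottleneck 5, flow now 11.
Augment In→E→R3→F→Eg: bottleneck 4, flow now 15.
Augment In→R2→A→F→Eg: bottleneck 2, flow now 17.
No augmenting path remains; maximum flow = 17.
By max-flow min-cut, the minimum cut capacity equals the max flow.
In the residual graph, reachable from In: {In, C, E, R2, A, R3, B}.
Min-cut edges: A→F (2), R3→F (9), B→Eg (6); capacity 2 + 9 + 6 = 17.

17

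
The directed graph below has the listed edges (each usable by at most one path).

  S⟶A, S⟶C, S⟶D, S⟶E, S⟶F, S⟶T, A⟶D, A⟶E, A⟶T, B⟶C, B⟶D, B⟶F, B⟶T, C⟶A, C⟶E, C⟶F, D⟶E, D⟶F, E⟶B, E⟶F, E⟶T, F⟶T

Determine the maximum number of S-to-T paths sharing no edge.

5

Assign every edge capacity 1; by Menger, the answer equals the max flow.
Path S→T (+1); total 1.
Path S→A→T (+1); total 2.
Path S→E→T (+1); total 3.
Path S→F→T (+1); total 4.
Path S→C→E→B→T (+1); total 5.
No residual S→T path; max flow = 5.
Certifying cut of size 5: {A→T, E→B, E→T, F→T, S→T}.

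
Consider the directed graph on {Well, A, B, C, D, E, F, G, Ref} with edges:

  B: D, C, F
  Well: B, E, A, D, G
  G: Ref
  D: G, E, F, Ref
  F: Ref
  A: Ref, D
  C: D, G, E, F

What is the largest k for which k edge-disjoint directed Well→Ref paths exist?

4

Assign every edge capacity 1; by Menger, the answer equals the max flow.
Path Well→A→Ref (+1); total 1.
Path Well→D→Ref (+1); total 2.
Path Well→G→Ref (+1); total 3.
Path Well→B→F→Ref (+1); total 4.
No residual Well→Ref path; max flow = 4.
Certifying cut of size 4: {Well→A, Well→B, Well→D, Well→G}.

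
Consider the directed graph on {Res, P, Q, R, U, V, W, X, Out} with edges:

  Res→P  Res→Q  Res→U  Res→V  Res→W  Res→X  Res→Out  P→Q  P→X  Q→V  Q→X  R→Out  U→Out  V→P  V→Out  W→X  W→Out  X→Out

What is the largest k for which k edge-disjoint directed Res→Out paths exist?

Assign every edge capacity 1; by Menger, the answer equals the max flow.
Path Res→Out (+1); total 1.
Path Res→U→Out (+1); total 2.
Path Res→V→Out (+1); total 3.
Path Res→W→Out (+1); total 4.
Path Res→X→Out (+1); total 5.
No residual Res→Out path; max flow = 5.
Certifying cut of size 5: {Res→Out, Res→U, Res→W, V→Out, X→Out}.

5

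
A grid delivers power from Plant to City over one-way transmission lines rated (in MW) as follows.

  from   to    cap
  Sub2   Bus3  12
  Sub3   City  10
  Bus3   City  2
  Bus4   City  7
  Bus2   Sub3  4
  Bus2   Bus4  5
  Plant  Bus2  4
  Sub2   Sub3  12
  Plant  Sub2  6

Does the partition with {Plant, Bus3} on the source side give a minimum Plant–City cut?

Given cut capacity: 6 + 4 + 2 = 12.
Augment Plant→Sub2→Sub3→City: bottleneck 6, flow now 6.
Augment Plant→Bus2→Bus4→City: bottleneck 4, flow now 10.
No augmenting path remains; maximum flow = 10.
In the residual graph, reachable from Plant: {Plant}.
Min-cut edges: Plant→Sub2 (6), Plant→Bus2 (4); capacity 6 + 4 = 10.
Cut capacity 12 exceeds the max flow 10, so it is not minimum.

No — its capacity is 12, but the minimum cut has capacity 10.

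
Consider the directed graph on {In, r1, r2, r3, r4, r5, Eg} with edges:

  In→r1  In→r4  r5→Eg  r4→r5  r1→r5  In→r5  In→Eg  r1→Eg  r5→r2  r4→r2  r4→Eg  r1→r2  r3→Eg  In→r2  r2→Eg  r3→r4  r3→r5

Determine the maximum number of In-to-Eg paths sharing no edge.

Assign every edge capacity 1; by Menger, the answer equals the max flow.
Path In→Eg (+1); total 1.
Path In→r1→Eg (+1); total 2.
Path In→r2→Eg (+1); total 3.
Path In→r4→Eg (+1); total 4.
Path In→r5→Eg (+1); total 5.
No residual In→Eg path; max flow = 5.
Certifying cut of size 5: {In→Eg, In→r1, In→r2, In→r4, In→r5}.

5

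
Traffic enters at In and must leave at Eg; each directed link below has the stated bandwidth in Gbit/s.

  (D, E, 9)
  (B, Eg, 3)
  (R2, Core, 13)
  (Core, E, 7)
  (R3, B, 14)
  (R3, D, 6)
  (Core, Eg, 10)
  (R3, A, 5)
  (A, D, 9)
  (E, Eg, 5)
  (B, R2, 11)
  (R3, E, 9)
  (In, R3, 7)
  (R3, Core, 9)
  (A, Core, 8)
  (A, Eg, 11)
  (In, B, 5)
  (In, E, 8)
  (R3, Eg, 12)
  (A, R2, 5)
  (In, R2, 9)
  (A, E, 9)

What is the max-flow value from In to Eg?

Augment In→R3→Eg: bottleneck 7, flow now 7.
Augment In→B→Eg: bottleneck 3, flow now 10.
Augment In→E→Eg: bottleneck 5, flow now 15.
Augment In→R2→Core→Eg: bottleneck 9, flow now 24.
Augment In→B→R2→Core→Eg: bottleneck 1, flow now 25.
No augmenting path remains; maximum flow = 25.
In the residual graph, reachable from In: {In, B, R2, Core, E}.
Min-cut edges: In→R3 (7), B→Eg (3), Core→Eg (10), E→Eg (5); capacity 7 + 3 + 10 + 5 = 25.
This cut is saturated, so no flow can exceed 25.

25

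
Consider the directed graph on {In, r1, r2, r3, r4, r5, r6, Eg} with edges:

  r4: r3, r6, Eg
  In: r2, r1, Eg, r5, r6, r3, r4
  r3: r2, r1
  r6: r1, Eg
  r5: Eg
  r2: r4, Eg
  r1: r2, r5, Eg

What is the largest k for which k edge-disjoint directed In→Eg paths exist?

Assign every edge capacity 1; by Menger, the answer equals the max flow.
Path In→Eg (+1); total 1.
Path In→r1→Eg (+1); total 2.
Path In→r2→Eg (+1); total 3.
Path In→r4→Eg (+1); total 4.
Path In→r5→Eg (+1); total 5.
Path In→r6→Eg (+1); total 6.
No residual In→Eg path; max flow = 6.
Certifying cut of size 6: {In→Eg, r1→Eg, r2→Eg, r4→Eg, r5→Eg, r6→Eg}.

6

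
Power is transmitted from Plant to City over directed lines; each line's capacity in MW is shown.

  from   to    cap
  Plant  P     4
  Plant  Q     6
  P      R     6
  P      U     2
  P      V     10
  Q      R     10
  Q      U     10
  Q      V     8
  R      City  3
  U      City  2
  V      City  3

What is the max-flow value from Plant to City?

8

Augment Plant→P→R→City: bottleneck 3, flow now 3.
Augment Plant→P→U→City: bottleneck 1, flow now 4.
Augment Plant→Q→U→City: bottleneck 1, flow now 5.
Augment Plant→Q→V→City: bottleneck 3, flow now 8.
No augmenting path remains; maximum flow = 8.
In the residual graph, reachable from Plant: {Plant, P, Q, R, U, V}.
Min-cut edges: R→City (3), U→City (2), V→City (3); capacity 3 + 2 + 3 = 8.
This cut is saturated, so no flow can exceed 8.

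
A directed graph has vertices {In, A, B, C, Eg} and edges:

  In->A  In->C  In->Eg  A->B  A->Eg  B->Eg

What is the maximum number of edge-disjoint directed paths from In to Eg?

2

Assign every edge capacity 1; by Menger, the answer equals the max flow.
Path In→Eg (+1); total 1.
Path In→A→Eg (+1); total 2.
No residual In→Eg path; max flow = 2.
Certifying cut of size 2: {In→A, In→Eg}.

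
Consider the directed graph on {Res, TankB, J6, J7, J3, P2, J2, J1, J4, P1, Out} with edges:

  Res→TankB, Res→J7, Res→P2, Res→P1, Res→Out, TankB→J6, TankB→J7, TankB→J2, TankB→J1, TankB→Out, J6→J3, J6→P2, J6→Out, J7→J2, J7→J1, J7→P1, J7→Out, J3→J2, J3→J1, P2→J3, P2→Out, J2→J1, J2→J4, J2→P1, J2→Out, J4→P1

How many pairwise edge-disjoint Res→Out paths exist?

Assign every edge capacity 1; by Menger, the answer equals the max flow.
Path Res→Out (+1); total 1.
Path Res→TankB→Out (+1); total 2.
Path Res→J7→Out (+1); total 3.
Path Res→P2→Out (+1); total 4.
No residual Res→Out path; max flow = 4.
Certifying cut of size 4: {Res→J7, Res→Out, Res→P2, Res→TankB}.

4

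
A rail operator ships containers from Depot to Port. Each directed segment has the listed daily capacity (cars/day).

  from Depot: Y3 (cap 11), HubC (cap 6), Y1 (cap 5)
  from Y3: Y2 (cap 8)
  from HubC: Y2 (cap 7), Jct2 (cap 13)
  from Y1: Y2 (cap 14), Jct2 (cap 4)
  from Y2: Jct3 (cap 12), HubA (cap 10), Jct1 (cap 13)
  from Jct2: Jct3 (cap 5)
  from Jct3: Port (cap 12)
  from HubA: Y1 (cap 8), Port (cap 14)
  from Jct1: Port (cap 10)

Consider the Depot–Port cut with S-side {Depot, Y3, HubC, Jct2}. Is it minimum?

No — its capacity is 25, but the minimum cut has capacity 19.

Given cut capacity: 5 + 8 + 7 + 5 = 25.
Augment Depot→Y3→Y2→Jct3→Port: bottleneck 8, flow now 8.
Augment Depot→HubC→Y2→Jct3→Port: bottleneck 4, flow now 12.
Augment Depot→HubC→Y2→HubA→Port: bottleneck 2, flow now 14.
Augment Depot→Y1→Y2→HubA→Port: bottleneck 5, flow now 19.
No augmenting path remains; maximum flow = 19.
In the residual graph, reachable from Depot: {Depot, Y3}.
Min-cut edges: Depot→HubC (6), Depot→Y1 (5), Y3→Y2 (8); capacity 6 + 5 + 8 = 19.
Cut capacity 25 exceeds the max flow 19, so it is not minimum.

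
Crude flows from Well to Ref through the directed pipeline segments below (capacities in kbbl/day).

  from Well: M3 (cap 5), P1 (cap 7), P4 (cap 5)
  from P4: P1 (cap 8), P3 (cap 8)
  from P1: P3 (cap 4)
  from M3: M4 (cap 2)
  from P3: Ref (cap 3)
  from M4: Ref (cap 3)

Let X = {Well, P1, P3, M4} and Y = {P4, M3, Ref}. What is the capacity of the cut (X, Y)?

Edges leaving {Well, P1, P3, M4}: Well→P4 (5), Well→M3 (5), P3→Ref (3), M4→Ref (3).
Cut capacity = 5 + 5 + 3 + 3 = 16.

16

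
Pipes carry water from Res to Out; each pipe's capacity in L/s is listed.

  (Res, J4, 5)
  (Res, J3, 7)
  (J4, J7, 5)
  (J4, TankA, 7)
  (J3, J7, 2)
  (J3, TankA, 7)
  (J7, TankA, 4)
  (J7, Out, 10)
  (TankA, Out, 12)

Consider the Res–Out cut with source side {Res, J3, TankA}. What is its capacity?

Edges leaving {Res, J3, TankA}: Res→J4 (5), J3→J7 (2), TankA→Out (12).
Cut capacity = 5 + 2 + 12 = 19.

19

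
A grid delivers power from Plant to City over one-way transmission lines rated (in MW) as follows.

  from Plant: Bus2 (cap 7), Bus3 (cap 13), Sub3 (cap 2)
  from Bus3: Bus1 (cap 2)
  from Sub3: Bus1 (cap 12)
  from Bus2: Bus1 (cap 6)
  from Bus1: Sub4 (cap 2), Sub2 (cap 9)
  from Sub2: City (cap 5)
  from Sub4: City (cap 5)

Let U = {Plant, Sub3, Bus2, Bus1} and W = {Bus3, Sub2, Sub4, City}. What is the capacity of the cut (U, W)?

24

Edges leaving {Plant, Sub3, Bus2, Bus1}: Plant→Bus3 (13), Bus1→Sub2 (9), Bus1→Sub4 (2).
Cut capacity = 13 + 9 + 2 = 24.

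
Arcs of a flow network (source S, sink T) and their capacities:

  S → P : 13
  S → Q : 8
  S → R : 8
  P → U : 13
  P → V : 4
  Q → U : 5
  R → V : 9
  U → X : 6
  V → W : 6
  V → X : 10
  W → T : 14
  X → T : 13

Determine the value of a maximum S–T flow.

Augment S→P→U→X→T: bottleneck 6, flow now 6.
Augment S→P→V→W→T: bottleneck 4, flow now 10.
Augment S→R→V→W→T: bottleneck 2, flow now 12.
Augment S→R→V→X→T: bottleneck 6, flow now 18.
No augmenting path remains; maximum flow = 18.
In the residual graph, reachable from S: {S, P, Q, U}.
Min-cut edges: S→R (8), P→V (4), U→X (6); capacity 8 + 4 + 6 = 18.
This cut is saturated, so no flow can exceed 18.

18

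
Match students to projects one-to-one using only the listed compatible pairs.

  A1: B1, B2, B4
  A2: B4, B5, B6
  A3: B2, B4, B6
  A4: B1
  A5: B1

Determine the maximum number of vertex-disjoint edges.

Unit-capacity flow: source→left, listed edges, right→sink; max matching = max flow.
Augmenting path A1→B1 (+1); matched 1.
Augmenting path A2→B4 (+1); matched 2.
Augmenting path A3→B2 (+1); matched 3.
Augmenting path A4→B1→A1→B2→A3→B6 (+1); matched 4.
No augmenting path remains; maximum matching = 4.
König certificate: {A1, A2, A3, B1} is a vertex cover of size 4 (every listed pair touches it), so no matching can be larger.

4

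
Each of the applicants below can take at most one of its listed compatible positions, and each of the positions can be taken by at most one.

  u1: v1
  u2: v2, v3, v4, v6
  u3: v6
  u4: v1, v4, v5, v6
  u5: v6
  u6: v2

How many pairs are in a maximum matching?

5

Unit-capacity flow: source→left, listed edges, right→sink; max matching = max flow.
Augmenting path u1→v1 (+1); matched 1.
Augmenting path u2→v2 (+1); matched 2.
Augmenting path u3→v6 (+1); matched 3.
Augmenting path u4→v4 (+1); matched 4.
Augmenting path u6→v2→u2→v3 (+1); matched 5.
No augmenting path remains; maximum matching = 5.
König certificate: {u1, u2, u4, u6, v6} is a vertex cover of size 5 (every listed pair touches it), so no matching can be larger.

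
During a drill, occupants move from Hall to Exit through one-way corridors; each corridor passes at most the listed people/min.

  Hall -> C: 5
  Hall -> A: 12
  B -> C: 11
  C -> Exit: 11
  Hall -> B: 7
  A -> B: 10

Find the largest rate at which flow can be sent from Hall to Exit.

11

Augment Hall→C→Exit: bottleneck 5, flow now 5.
Augment Hall→B→C→Exit: bottleneck 6, flow now 11.
No augmenting path remains; maximum flow = 11.
In the residual graph, reachable from Hall: {Hall, A, B, C}.
Min-cut edges: C→Exit (11); capacity 11 = 11.
This cut is saturated, so no flow can exceed 11.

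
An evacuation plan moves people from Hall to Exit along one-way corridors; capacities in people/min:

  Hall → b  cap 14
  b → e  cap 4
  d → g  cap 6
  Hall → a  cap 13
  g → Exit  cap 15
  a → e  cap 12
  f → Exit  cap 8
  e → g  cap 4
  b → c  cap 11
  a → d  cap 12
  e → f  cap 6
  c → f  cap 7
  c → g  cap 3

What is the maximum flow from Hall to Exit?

Augment Hall→a→d→g→Exit: bottleneck 6, flow now 6.
Augment Hall→a→e→f→Exit: bottleneck 6, flow now 12.
Augment Hall→a→e→g→Exit: bottleneck 1, flow now 13.
Augment Hall→b→c→f→Exit: bottleneck 2, flow now 15.
Augment Hall→b→c→g→Exit: bottleneck 3, flow now 18.
Augment Hall→b→e→g→Exit: bottleneck 3, flow now 21.
No augmenting path remains; maximum flow = 21.
In the residual graph, reachable from Hall: {Hall, a, b, c, d, e, f}.
Min-cut edges: c→g (3), d→g (6), e→g (4), f→Exit (8); capacity 3 + 6 + 4 + 8 = 21.
This cut is saturated, so no flow can exceed 21.

21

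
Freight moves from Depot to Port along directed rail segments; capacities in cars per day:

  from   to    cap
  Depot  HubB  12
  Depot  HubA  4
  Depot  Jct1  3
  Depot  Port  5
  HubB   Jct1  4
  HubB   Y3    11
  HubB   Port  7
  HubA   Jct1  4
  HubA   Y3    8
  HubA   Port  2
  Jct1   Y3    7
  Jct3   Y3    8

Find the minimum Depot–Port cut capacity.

14

Augment Depot→Port: bottleneck 5, flow now 5.
Augment Depot→HubB→Port: bottleneck 7, flow now 12.
Augment Depot→HubA→Port: bottleneck 2, flow now 14.
No augmenting path remains; maximum flow = 14.
By max-flow min-cut, the minimum cut capacity equals the max flow.
In the residual graph, reachable from Depot: {Depot, HubB, HubA, Jct1, Y3}.
Min-cut edges: Depot→Port (5), HubB→Port (7), HubA→Port (2); capacity 5 + 7 + 2 = 14.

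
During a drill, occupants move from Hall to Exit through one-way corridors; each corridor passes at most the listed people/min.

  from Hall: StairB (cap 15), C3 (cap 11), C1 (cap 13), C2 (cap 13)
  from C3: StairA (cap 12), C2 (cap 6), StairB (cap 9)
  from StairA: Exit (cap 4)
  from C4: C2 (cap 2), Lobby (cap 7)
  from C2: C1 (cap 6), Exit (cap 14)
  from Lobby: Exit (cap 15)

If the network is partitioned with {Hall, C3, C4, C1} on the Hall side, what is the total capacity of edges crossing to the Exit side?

Edges leaving {Hall, C3, C4, C1}: Hall→StairB (15), Hall→C2 (13), C3→StairA (12), C3→StairB (9), C3→C2 (6), C4→C2 (2), C4→Lobby (7).
Cut capacity = 15 + 13 + 12 + 9 + 6 + 2 + 7 = 64.

64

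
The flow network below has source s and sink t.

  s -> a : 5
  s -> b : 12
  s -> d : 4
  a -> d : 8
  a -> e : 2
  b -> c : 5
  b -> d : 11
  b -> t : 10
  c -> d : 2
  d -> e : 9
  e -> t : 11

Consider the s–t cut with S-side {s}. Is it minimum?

Yes — it is a minimum cut (capacity 21).

Given cut capacity: 5 + 12 + 4 = 21.
Augment s→b→t: bottleneck 10, flow now 10.
Augment s→a→e→t: bottleneck 2, flow now 12.
Augment s→d→e→t: bottleneck 4, flow now 16.
Augment s→a→d→e→t: bottleneck 3, flow now 19.
Augment s→b→d→e→t: bottleneck 2, flow now 21.
No augmenting path remains; maximum flow = 21.
Cut capacity 21 equals the max flow, so it is a minimum cut.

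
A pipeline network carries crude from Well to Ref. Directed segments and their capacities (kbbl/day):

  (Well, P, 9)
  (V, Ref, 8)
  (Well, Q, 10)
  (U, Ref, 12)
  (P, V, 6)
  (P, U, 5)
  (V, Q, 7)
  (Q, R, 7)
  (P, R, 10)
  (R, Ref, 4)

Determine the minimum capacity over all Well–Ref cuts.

13

Augment Well→P→R→Ref: bottleneck 4, flow now 4.
Augment Well→P→U→Ref: bottleneck 5, flow now 9.
Augment Well→Q→R→P→V→Ref: bottleneck 4, flow now 13. (uses reverse residual edge)
No augmenting path remains; maximum flow = 13.
By max-flow min-cut, the minimum cut capacity equals the max flow.
In the residual graph, reachable from Well: {Well, Q, R}.
Min-cut edges: Well→P (9), R→Ref (4); capacity 9 + 4 = 13.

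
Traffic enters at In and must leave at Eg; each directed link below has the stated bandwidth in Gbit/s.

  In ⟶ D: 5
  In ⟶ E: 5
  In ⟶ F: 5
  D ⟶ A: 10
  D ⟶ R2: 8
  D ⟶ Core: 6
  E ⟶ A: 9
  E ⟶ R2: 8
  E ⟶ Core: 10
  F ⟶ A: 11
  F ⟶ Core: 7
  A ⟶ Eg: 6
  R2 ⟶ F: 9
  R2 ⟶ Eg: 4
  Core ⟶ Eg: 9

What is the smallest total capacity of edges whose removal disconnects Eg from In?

Augment In→D→A→Eg: bottleneck 5, flow now 5.
Augment In→E→A→Eg: bottleneck 1, flow now 6.
Augment In→E→R2→Eg: bottleneck 4, flow now 10.
Augment In→F→Core→Eg: bottleneck 5, flow now 15.
No augmenting path remains; maximum flow = 15.
By max-flow min-cut, the minimum cut capacity equals the max flow.
In the residual graph, reachable from In: {In}.
Min-cut edges: In→D (5), In→E (5), In→F (5); capacity 5 + 5 + 5 = 15.

15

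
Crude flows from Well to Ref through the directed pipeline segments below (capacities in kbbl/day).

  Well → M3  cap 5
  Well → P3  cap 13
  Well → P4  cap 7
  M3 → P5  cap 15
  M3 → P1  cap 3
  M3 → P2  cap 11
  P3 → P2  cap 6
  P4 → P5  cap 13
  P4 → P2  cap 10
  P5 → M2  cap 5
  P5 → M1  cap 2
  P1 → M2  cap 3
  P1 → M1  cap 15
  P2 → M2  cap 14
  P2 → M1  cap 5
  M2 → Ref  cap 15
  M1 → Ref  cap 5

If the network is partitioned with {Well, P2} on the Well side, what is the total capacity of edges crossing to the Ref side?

Edges leaving {Well, P2}: Well→M3 (5), Well→P3 (13), Well→P4 (7), P2→M2 (14), P2→M1 (5).
Cut capacity = 5 + 13 + 7 + 14 + 5 = 44.

44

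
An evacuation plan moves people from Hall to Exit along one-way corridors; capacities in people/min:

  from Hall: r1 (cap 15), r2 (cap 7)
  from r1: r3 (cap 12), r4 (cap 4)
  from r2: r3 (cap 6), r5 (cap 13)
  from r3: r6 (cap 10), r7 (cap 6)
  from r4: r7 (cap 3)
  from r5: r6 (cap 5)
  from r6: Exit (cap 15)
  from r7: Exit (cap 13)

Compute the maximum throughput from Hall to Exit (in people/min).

22

Augment Hall→r1→r3→r6→Exit: bottleneck 10, flow now 10.
Augment Hall→r1→r3→r7→Exit: bottleneck 2, flow now 12.
Augment Hall→r1→r4→r7→Exit: bottleneck 3, flow now 15.
Augment Hall→r2→r3→r7→Exit: bottleneck 4, flow now 19.
Augment Hall→r2→r5→r6→Exit: bottleneck 3, flow now 22.
No augmenting path remains; maximum flow = 22.
In the residual graph, reachable from Hall: {Hall}.
Min-cut edges: Hall→r1 (15), Hall→r2 (7); capacity 15 + 7 = 22.
This cut is saturated, so no flow can exceed 22.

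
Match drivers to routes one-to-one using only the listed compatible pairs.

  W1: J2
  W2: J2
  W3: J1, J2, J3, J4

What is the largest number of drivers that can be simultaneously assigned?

Unit-capacity flow: source→left, listed edges, right→sink; max matching = max flow.
Augmenting path W1→J2 (+1); matched 1.
Augmenting path W3→J1 (+1); matched 2.
No augmenting path remains; maximum matching = 2.
König certificate: {W3, J2} is a vertex cover of size 2 (every listed pair touches it), so no matching can be larger.

2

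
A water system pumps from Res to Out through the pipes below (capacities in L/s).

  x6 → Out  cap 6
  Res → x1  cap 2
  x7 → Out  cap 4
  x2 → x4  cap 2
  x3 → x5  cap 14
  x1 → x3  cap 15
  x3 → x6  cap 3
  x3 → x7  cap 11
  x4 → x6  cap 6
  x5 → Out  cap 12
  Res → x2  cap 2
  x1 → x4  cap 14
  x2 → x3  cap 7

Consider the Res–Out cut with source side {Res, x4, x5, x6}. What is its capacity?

Edges leaving {Res, x4, x5, x6}: Res→x1 (2), Res→x2 (2), x5→Out (12), x6→Out (6).
Cut capacity = 2 + 2 + 12 + 6 = 22.

22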